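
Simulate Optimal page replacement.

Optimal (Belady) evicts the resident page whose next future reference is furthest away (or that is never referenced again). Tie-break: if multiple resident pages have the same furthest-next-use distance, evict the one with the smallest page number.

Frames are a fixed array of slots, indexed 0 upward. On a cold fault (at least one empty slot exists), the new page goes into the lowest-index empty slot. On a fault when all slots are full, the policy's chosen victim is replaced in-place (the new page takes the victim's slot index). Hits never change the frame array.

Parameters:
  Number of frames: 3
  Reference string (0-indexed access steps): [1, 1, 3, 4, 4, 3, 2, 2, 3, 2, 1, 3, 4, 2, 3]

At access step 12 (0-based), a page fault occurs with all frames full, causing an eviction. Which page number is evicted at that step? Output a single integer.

Answer: 1

Derivation:
Step 0: ref 1 -> FAULT, frames=[1,-,-]
Step 1: ref 1 -> HIT, frames=[1,-,-]
Step 2: ref 3 -> FAULT, frames=[1,3,-]
Step 3: ref 4 -> FAULT, frames=[1,3,4]
Step 4: ref 4 -> HIT, frames=[1,3,4]
Step 5: ref 3 -> HIT, frames=[1,3,4]
Step 6: ref 2 -> FAULT, evict 4, frames=[1,3,2]
Step 7: ref 2 -> HIT, frames=[1,3,2]
Step 8: ref 3 -> HIT, frames=[1,3,2]
Step 9: ref 2 -> HIT, frames=[1,3,2]
Step 10: ref 1 -> HIT, frames=[1,3,2]
Step 11: ref 3 -> HIT, frames=[1,3,2]
Step 12: ref 4 -> FAULT, evict 1, frames=[4,3,2]
At step 12: evicted page 1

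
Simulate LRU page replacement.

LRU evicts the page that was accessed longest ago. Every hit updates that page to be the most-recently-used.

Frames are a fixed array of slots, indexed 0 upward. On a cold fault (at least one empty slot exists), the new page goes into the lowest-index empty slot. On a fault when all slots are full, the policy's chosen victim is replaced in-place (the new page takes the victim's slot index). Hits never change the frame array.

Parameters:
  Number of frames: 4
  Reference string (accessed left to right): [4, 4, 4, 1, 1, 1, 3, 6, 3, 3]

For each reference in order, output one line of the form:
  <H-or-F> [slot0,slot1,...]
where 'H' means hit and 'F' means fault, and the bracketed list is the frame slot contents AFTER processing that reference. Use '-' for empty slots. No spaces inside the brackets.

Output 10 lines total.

F [4,-,-,-]
H [4,-,-,-]
H [4,-,-,-]
F [4,1,-,-]
H [4,1,-,-]
H [4,1,-,-]
F [4,1,3,-]
F [4,1,3,6]
H [4,1,3,6]
H [4,1,3,6]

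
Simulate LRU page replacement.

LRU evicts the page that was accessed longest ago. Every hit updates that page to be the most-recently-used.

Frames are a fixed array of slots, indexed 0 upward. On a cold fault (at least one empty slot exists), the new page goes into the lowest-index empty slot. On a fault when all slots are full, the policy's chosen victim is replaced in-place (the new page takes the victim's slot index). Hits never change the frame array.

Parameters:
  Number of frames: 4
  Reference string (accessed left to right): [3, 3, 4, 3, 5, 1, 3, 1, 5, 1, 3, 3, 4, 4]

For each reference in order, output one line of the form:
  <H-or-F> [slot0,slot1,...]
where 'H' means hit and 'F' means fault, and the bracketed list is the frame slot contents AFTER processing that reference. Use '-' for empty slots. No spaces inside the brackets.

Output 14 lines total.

F [3,-,-,-]
H [3,-,-,-]
F [3,4,-,-]
H [3,4,-,-]
F [3,4,5,-]
F [3,4,5,1]
H [3,4,5,1]
H [3,4,5,1]
H [3,4,5,1]
H [3,4,5,1]
H [3,4,5,1]
H [3,4,5,1]
H [3,4,5,1]
H [3,4,5,1]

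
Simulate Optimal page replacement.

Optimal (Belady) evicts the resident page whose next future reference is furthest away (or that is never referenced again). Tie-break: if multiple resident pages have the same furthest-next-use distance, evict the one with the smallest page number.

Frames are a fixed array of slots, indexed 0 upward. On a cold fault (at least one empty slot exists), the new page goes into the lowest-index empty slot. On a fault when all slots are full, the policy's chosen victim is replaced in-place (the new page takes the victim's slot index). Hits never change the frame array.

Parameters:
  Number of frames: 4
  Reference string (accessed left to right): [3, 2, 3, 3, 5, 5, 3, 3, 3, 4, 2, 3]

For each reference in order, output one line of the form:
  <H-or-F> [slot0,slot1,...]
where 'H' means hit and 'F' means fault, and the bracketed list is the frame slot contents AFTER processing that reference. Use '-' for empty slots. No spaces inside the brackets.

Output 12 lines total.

F [3,-,-,-]
F [3,2,-,-]
H [3,2,-,-]
H [3,2,-,-]
F [3,2,5,-]
H [3,2,5,-]
H [3,2,5,-]
H [3,2,5,-]
H [3,2,5,-]
F [3,2,5,4]
H [3,2,5,4]
H [3,2,5,4]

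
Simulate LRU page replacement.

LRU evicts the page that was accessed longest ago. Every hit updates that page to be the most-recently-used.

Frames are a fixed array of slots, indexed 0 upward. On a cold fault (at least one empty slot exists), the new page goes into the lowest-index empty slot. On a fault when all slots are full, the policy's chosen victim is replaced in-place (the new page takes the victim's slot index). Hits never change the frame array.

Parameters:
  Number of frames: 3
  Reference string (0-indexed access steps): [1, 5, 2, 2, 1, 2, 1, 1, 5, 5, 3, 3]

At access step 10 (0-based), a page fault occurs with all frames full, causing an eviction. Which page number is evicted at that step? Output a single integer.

Step 0: ref 1 -> FAULT, frames=[1,-,-]
Step 1: ref 5 -> FAULT, frames=[1,5,-]
Step 2: ref 2 -> FAULT, frames=[1,5,2]
Step 3: ref 2 -> HIT, frames=[1,5,2]
Step 4: ref 1 -> HIT, frames=[1,5,2]
Step 5: ref 2 -> HIT, frames=[1,5,2]
Step 6: ref 1 -> HIT, frames=[1,5,2]
Step 7: ref 1 -> HIT, frames=[1,5,2]
Step 8: ref 5 -> HIT, frames=[1,5,2]
Step 9: ref 5 -> HIT, frames=[1,5,2]
Step 10: ref 3 -> FAULT, evict 2, frames=[1,5,3]
At step 10: evicted page 2

Answer: 2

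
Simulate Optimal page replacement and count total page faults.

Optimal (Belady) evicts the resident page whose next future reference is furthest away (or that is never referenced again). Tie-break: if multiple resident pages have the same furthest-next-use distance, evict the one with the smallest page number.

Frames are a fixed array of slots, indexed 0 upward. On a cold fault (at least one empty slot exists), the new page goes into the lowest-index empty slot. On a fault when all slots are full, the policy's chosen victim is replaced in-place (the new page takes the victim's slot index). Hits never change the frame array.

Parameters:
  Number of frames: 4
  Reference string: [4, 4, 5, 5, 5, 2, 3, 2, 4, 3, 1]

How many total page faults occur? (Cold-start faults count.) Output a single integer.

Step 0: ref 4 → FAULT, frames=[4,-,-,-]
Step 1: ref 4 → HIT, frames=[4,-,-,-]
Step 2: ref 5 → FAULT, frames=[4,5,-,-]
Step 3: ref 5 → HIT, frames=[4,5,-,-]
Step 4: ref 5 → HIT, frames=[4,5,-,-]
Step 5: ref 2 → FAULT, frames=[4,5,2,-]
Step 6: ref 3 → FAULT, frames=[4,5,2,3]
Step 7: ref 2 → HIT, frames=[4,5,2,3]
Step 8: ref 4 → HIT, frames=[4,5,2,3]
Step 9: ref 3 → HIT, frames=[4,5,2,3]
Step 10: ref 1 → FAULT (evict 2), frames=[4,5,1,3]
Total faults: 5

Answer: 5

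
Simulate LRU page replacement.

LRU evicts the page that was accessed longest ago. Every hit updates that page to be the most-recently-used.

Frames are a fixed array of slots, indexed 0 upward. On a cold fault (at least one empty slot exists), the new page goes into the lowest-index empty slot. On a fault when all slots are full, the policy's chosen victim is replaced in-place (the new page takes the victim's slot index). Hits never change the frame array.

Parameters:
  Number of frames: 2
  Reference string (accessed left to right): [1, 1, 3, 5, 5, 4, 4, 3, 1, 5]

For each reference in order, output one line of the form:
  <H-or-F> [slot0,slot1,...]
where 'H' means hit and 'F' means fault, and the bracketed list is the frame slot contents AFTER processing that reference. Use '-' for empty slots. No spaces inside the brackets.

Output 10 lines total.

F [1,-]
H [1,-]
F [1,3]
F [5,3]
H [5,3]
F [5,4]
H [5,4]
F [3,4]
F [3,1]
F [5,1]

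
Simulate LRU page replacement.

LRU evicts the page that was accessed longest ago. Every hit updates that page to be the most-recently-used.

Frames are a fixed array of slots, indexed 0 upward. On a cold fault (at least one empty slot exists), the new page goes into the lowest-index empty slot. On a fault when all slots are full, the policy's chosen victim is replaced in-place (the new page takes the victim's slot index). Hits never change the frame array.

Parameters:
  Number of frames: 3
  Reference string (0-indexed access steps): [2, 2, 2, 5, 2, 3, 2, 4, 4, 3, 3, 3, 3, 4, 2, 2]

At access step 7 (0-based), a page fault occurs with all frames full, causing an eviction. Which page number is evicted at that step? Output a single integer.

Answer: 5

Derivation:
Step 0: ref 2 -> FAULT, frames=[2,-,-]
Step 1: ref 2 -> HIT, frames=[2,-,-]
Step 2: ref 2 -> HIT, frames=[2,-,-]
Step 3: ref 5 -> FAULT, frames=[2,5,-]
Step 4: ref 2 -> HIT, frames=[2,5,-]
Step 5: ref 3 -> FAULT, frames=[2,5,3]
Step 6: ref 2 -> HIT, frames=[2,5,3]
Step 7: ref 4 -> FAULT, evict 5, frames=[2,4,3]
At step 7: evicted page 5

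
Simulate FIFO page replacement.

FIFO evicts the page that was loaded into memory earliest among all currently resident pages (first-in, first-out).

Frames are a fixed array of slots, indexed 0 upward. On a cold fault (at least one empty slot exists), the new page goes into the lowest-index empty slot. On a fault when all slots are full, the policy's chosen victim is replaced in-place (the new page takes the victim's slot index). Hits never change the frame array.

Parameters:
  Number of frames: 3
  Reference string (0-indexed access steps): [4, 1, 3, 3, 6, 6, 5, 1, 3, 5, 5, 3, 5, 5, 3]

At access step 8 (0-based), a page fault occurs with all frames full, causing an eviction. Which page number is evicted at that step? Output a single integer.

Answer: 6

Derivation:
Step 0: ref 4 -> FAULT, frames=[4,-,-]
Step 1: ref 1 -> FAULT, frames=[4,1,-]
Step 2: ref 3 -> FAULT, frames=[4,1,3]
Step 3: ref 3 -> HIT, frames=[4,1,3]
Step 4: ref 6 -> FAULT, evict 4, frames=[6,1,3]
Step 5: ref 6 -> HIT, frames=[6,1,3]
Step 6: ref 5 -> FAULT, evict 1, frames=[6,5,3]
Step 7: ref 1 -> FAULT, evict 3, frames=[6,5,1]
Step 8: ref 3 -> FAULT, evict 6, frames=[3,5,1]
At step 8: evicted page 6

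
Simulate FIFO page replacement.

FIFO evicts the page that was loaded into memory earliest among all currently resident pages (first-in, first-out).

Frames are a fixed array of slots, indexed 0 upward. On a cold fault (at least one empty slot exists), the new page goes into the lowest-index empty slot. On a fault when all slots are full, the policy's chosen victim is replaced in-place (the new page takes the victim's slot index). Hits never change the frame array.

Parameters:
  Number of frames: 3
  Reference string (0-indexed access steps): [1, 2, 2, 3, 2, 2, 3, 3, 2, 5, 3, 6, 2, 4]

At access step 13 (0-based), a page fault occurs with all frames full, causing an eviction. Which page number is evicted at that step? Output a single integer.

Step 0: ref 1 -> FAULT, frames=[1,-,-]
Step 1: ref 2 -> FAULT, frames=[1,2,-]
Step 2: ref 2 -> HIT, frames=[1,2,-]
Step 3: ref 3 -> FAULT, frames=[1,2,3]
Step 4: ref 2 -> HIT, frames=[1,2,3]
Step 5: ref 2 -> HIT, frames=[1,2,3]
Step 6: ref 3 -> HIT, frames=[1,2,3]
Step 7: ref 3 -> HIT, frames=[1,2,3]
Step 8: ref 2 -> HIT, frames=[1,2,3]
Step 9: ref 5 -> FAULT, evict 1, frames=[5,2,3]
Step 10: ref 3 -> HIT, frames=[5,2,3]
Step 11: ref 6 -> FAULT, evict 2, frames=[5,6,3]
Step 12: ref 2 -> FAULT, evict 3, frames=[5,6,2]
Step 13: ref 4 -> FAULT, evict 5, frames=[4,6,2]
At step 13: evicted page 5

Answer: 5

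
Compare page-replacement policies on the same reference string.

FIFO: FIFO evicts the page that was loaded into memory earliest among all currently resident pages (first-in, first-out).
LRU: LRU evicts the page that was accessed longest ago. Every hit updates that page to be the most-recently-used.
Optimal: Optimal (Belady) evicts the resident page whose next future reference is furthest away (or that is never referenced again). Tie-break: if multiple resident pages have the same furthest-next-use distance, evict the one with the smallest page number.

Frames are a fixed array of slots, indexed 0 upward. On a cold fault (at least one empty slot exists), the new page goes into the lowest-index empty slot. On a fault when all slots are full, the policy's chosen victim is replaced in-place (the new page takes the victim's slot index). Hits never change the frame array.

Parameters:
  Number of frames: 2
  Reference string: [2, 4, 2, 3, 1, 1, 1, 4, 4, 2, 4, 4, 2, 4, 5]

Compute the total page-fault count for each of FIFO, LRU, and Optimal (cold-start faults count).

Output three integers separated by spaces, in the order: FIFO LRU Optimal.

Answer: 7 7 6

Derivation:
--- FIFO ---
  step 0: ref 2 -> FAULT, frames=[2,-] (faults so far: 1)
  step 1: ref 4 -> FAULT, frames=[2,4] (faults so far: 2)
  step 2: ref 2 -> HIT, frames=[2,4] (faults so far: 2)
  step 3: ref 3 -> FAULT, evict 2, frames=[3,4] (faults so far: 3)
  step 4: ref 1 -> FAULT, evict 4, frames=[3,1] (faults so far: 4)
  step 5: ref 1 -> HIT, frames=[3,1] (faults so far: 4)
  step 6: ref 1 -> HIT, frames=[3,1] (faults so far: 4)
  step 7: ref 4 -> FAULT, evict 3, frames=[4,1] (faults so far: 5)
  step 8: ref 4 -> HIT, frames=[4,1] (faults so far: 5)
  step 9: ref 2 -> FAULT, evict 1, frames=[4,2] (faults so far: 6)
  step 10: ref 4 -> HIT, frames=[4,2] (faults so far: 6)
  step 11: ref 4 -> HIT, frames=[4,2] (faults so far: 6)
  step 12: ref 2 -> HIT, frames=[4,2] (faults so far: 6)
  step 13: ref 4 -> HIT, frames=[4,2] (faults so far: 6)
  step 14: ref 5 -> FAULT, evict 4, frames=[5,2] (faults so far: 7)
  FIFO total faults: 7
--- LRU ---
  step 0: ref 2 -> FAULT, frames=[2,-] (faults so far: 1)
  step 1: ref 4 -> FAULT, frames=[2,4] (faults so far: 2)
  step 2: ref 2 -> HIT, frames=[2,4] (faults so far: 2)
  step 3: ref 3 -> FAULT, evict 4, frames=[2,3] (faults so far: 3)
  step 4: ref 1 -> FAULT, evict 2, frames=[1,3] (faults so far: 4)
  step 5: ref 1 -> HIT, frames=[1,3] (faults so far: 4)
  step 6: ref 1 -> HIT, frames=[1,3] (faults so far: 4)
  step 7: ref 4 -> FAULT, evict 3, frames=[1,4] (faults so far: 5)
  step 8: ref 4 -> HIT, frames=[1,4] (faults so far: 5)
  step 9: ref 2 -> FAULT, evict 1, frames=[2,4] (faults so far: 6)
  step 10: ref 4 -> HIT, frames=[2,4] (faults so far: 6)
  step 11: ref 4 -> HIT, frames=[2,4] (faults so far: 6)
  step 12: ref 2 -> HIT, frames=[2,4] (faults so far: 6)
  step 13: ref 4 -> HIT, frames=[2,4] (faults so far: 6)
  step 14: ref 5 -> FAULT, evict 2, frames=[5,4] (faults so far: 7)
  LRU total faults: 7
--- Optimal ---
  step 0: ref 2 -> FAULT, frames=[2,-] (faults so far: 1)
  step 1: ref 4 -> FAULT, frames=[2,4] (faults so far: 2)
  step 2: ref 2 -> HIT, frames=[2,4] (faults so far: 2)
  step 3: ref 3 -> FAULT, evict 2, frames=[3,4] (faults so far: 3)
  step 4: ref 1 -> FAULT, evict 3, frames=[1,4] (faults so far: 4)
  step 5: ref 1 -> HIT, frames=[1,4] (faults so far: 4)
  step 6: ref 1 -> HIT, frames=[1,4] (faults so far: 4)
  step 7: ref 4 -> HIT, frames=[1,4] (faults so far: 4)
  step 8: ref 4 -> HIT, frames=[1,4] (faults so far: 4)
  step 9: ref 2 -> FAULT, evict 1, frames=[2,4] (faults so far: 5)
  step 10: ref 4 -> HIT, frames=[2,4] (faults so far: 5)
  step 11: ref 4 -> HIT, frames=[2,4] (faults so far: 5)
  step 12: ref 2 -> HIT, frames=[2,4] (faults so far: 5)
  step 13: ref 4 -> HIT, frames=[2,4] (faults so far: 5)
  step 14: ref 5 -> FAULT, evict 2, frames=[5,4] (faults so far: 6)
  Optimal total faults: 6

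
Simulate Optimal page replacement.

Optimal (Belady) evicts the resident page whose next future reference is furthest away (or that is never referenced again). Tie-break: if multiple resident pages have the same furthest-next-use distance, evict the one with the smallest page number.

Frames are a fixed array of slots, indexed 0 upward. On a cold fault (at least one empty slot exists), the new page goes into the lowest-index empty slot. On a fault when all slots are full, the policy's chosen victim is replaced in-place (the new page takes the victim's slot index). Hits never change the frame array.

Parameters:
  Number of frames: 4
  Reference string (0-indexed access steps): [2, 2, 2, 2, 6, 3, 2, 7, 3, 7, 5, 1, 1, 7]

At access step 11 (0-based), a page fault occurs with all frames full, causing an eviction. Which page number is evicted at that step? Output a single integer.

Answer: 3

Derivation:
Step 0: ref 2 -> FAULT, frames=[2,-,-,-]
Step 1: ref 2 -> HIT, frames=[2,-,-,-]
Step 2: ref 2 -> HIT, frames=[2,-,-,-]
Step 3: ref 2 -> HIT, frames=[2,-,-,-]
Step 4: ref 6 -> FAULT, frames=[2,6,-,-]
Step 5: ref 3 -> FAULT, frames=[2,6,3,-]
Step 6: ref 2 -> HIT, frames=[2,6,3,-]
Step 7: ref 7 -> FAULT, frames=[2,6,3,7]
Step 8: ref 3 -> HIT, frames=[2,6,3,7]
Step 9: ref 7 -> HIT, frames=[2,6,3,7]
Step 10: ref 5 -> FAULT, evict 2, frames=[5,6,3,7]
Step 11: ref 1 -> FAULT, evict 3, frames=[5,6,1,7]
At step 11: evicted page 3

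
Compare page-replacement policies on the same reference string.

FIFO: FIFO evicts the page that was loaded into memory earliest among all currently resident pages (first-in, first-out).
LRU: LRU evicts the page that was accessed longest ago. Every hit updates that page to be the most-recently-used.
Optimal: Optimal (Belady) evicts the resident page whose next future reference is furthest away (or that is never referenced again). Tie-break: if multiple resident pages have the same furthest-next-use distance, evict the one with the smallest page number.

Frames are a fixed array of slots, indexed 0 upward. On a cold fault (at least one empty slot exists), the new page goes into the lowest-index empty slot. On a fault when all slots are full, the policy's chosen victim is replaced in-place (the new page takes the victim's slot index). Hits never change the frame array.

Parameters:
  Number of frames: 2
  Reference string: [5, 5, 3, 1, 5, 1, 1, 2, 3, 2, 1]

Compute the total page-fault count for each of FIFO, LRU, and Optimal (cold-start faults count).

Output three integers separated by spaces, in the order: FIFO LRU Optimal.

--- FIFO ---
  step 0: ref 5 -> FAULT, frames=[5,-] (faults so far: 1)
  step 1: ref 5 -> HIT, frames=[5,-] (faults so far: 1)
  step 2: ref 3 -> FAULT, frames=[5,3] (faults so far: 2)
  step 3: ref 1 -> FAULT, evict 5, frames=[1,3] (faults so far: 3)
  step 4: ref 5 -> FAULT, evict 3, frames=[1,5] (faults so far: 4)
  step 5: ref 1 -> HIT, frames=[1,5] (faults so far: 4)
  step 6: ref 1 -> HIT, frames=[1,5] (faults so far: 4)
  step 7: ref 2 -> FAULT, evict 1, frames=[2,5] (faults so far: 5)
  step 8: ref 3 -> FAULT, evict 5, frames=[2,3] (faults so far: 6)
  step 9: ref 2 -> HIT, frames=[2,3] (faults so far: 6)
  step 10: ref 1 -> FAULT, evict 2, frames=[1,3] (faults so far: 7)
  FIFO total faults: 7
--- LRU ---
  step 0: ref 5 -> FAULT, frames=[5,-] (faults so far: 1)
  step 1: ref 5 -> HIT, frames=[5,-] (faults so far: 1)
  step 2: ref 3 -> FAULT, frames=[5,3] (faults so far: 2)
  step 3: ref 1 -> FAULT, evict 5, frames=[1,3] (faults so far: 3)
  step 4: ref 5 -> FAULT, evict 3, frames=[1,5] (faults so far: 4)
  step 5: ref 1 -> HIT, frames=[1,5] (faults so far: 4)
  step 6: ref 1 -> HIT, frames=[1,5] (faults so far: 4)
  step 7: ref 2 -> FAULT, evict 5, frames=[1,2] (faults so far: 5)
  step 8: ref 3 -> FAULT, evict 1, frames=[3,2] (faults so far: 6)
  step 9: ref 2 -> HIT, frames=[3,2] (faults so far: 6)
  step 10: ref 1 -> FAULT, evict 3, frames=[1,2] (faults so far: 7)
  LRU total faults: 7
--- Optimal ---
  step 0: ref 5 -> FAULT, frames=[5,-] (faults so far: 1)
  step 1: ref 5 -> HIT, frames=[5,-] (faults so far: 1)
  step 2: ref 3 -> FAULT, frames=[5,3] (faults so far: 2)
  step 3: ref 1 -> FAULT, evict 3, frames=[5,1] (faults so far: 3)
  step 4: ref 5 -> HIT, frames=[5,1] (faults so far: 3)
  step 5: ref 1 -> HIT, frames=[5,1] (faults so far: 3)
  step 6: ref 1 -> HIT, frames=[5,1] (faults so far: 3)
  step 7: ref 2 -> FAULT, evict 5, frames=[2,1] (faults so far: 4)
  step 8: ref 3 -> FAULT, evict 1, frames=[2,3] (faults so far: 5)
  step 9: ref 2 -> HIT, frames=[2,3] (faults so far: 5)
  step 10: ref 1 -> FAULT, evict 2, frames=[1,3] (faults so far: 6)
  Optimal total faults: 6

Answer: 7 7 6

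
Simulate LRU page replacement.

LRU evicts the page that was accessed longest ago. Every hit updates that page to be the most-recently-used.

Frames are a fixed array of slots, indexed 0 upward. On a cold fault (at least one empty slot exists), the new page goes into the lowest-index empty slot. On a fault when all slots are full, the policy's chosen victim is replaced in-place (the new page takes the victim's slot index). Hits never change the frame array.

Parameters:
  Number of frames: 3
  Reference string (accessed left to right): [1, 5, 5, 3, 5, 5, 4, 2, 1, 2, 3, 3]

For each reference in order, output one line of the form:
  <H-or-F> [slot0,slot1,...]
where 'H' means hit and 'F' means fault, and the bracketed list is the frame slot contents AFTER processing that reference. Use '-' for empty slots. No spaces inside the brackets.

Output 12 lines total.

F [1,-,-]
F [1,5,-]
H [1,5,-]
F [1,5,3]
H [1,5,3]
H [1,5,3]
F [4,5,3]
F [4,5,2]
F [4,1,2]
H [4,1,2]
F [3,1,2]
H [3,1,2]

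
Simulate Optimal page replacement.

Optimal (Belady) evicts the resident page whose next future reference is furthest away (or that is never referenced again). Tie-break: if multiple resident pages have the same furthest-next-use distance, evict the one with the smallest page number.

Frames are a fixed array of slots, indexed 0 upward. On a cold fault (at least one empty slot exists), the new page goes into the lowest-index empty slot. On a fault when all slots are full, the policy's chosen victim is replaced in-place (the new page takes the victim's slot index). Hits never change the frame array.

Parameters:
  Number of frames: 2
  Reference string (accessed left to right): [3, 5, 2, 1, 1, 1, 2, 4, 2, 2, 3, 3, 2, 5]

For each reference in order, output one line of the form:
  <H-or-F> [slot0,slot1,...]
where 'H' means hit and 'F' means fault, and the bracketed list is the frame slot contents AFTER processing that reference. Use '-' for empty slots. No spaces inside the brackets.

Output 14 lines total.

F [3,-]
F [3,5]
F [3,2]
F [1,2]
H [1,2]
H [1,2]
H [1,2]
F [4,2]
H [4,2]
H [4,2]
F [3,2]
H [3,2]
H [3,2]
F [3,5]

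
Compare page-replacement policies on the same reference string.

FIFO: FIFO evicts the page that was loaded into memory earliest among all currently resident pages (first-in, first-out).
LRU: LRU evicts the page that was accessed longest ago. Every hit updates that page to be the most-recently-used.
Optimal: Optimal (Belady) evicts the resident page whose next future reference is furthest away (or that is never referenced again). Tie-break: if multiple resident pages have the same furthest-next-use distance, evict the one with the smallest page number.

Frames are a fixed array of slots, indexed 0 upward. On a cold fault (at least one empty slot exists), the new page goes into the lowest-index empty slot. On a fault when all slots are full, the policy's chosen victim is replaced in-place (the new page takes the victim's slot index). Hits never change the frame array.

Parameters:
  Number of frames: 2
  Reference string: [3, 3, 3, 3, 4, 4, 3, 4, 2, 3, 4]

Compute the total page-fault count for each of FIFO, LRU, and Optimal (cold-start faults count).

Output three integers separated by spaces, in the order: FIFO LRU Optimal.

Answer: 5 5 4

Derivation:
--- FIFO ---
  step 0: ref 3 -> FAULT, frames=[3,-] (faults so far: 1)
  step 1: ref 3 -> HIT, frames=[3,-] (faults so far: 1)
  step 2: ref 3 -> HIT, frames=[3,-] (faults so far: 1)
  step 3: ref 3 -> HIT, frames=[3,-] (faults so far: 1)
  step 4: ref 4 -> FAULT, frames=[3,4] (faults so far: 2)
  step 5: ref 4 -> HIT, frames=[3,4] (faults so far: 2)
  step 6: ref 3 -> HIT, frames=[3,4] (faults so far: 2)
  step 7: ref 4 -> HIT, frames=[3,4] (faults so far: 2)
  step 8: ref 2 -> FAULT, evict 3, frames=[2,4] (faults so far: 3)
  step 9: ref 3 -> FAULT, evict 4, frames=[2,3] (faults so far: 4)
  step 10: ref 4 -> FAULT, evict 2, frames=[4,3] (faults so far: 5)
  FIFO total faults: 5
--- LRU ---
  step 0: ref 3 -> FAULT, frames=[3,-] (faults so far: 1)
  step 1: ref 3 -> HIT, frames=[3,-] (faults so far: 1)
  step 2: ref 3 -> HIT, frames=[3,-] (faults so far: 1)
  step 3: ref 3 -> HIT, frames=[3,-] (faults so far: 1)
  step 4: ref 4 -> FAULT, frames=[3,4] (faults so far: 2)
  step 5: ref 4 -> HIT, frames=[3,4] (faults so far: 2)
  step 6: ref 3 -> HIT, frames=[3,4] (faults so far: 2)
  step 7: ref 4 -> HIT, frames=[3,4] (faults so far: 2)
  step 8: ref 2 -> FAULT, evict 3, frames=[2,4] (faults so far: 3)
  step 9: ref 3 -> FAULT, evict 4, frames=[2,3] (faults so far: 4)
  step 10: ref 4 -> FAULT, evict 2, frames=[4,3] (faults so far: 5)
  LRU total faults: 5
--- Optimal ---
  step 0: ref 3 -> FAULT, frames=[3,-] (faults so far: 1)
  step 1: ref 3 -> HIT, frames=[3,-] (faults so far: 1)
  step 2: ref 3 -> HIT, frames=[3,-] (faults so far: 1)
  step 3: ref 3 -> HIT, frames=[3,-] (faults so far: 1)
  step 4: ref 4 -> FAULT, frames=[3,4] (faults so far: 2)
  step 5: ref 4 -> HIT, frames=[3,4] (faults so far: 2)
  step 6: ref 3 -> HIT, frames=[3,4] (faults so far: 2)
  step 7: ref 4 -> HIT, frames=[3,4] (faults so far: 2)
  step 8: ref 2 -> FAULT, evict 4, frames=[3,2] (faults so far: 3)
  step 9: ref 3 -> HIT, frames=[3,2] (faults so far: 3)
  step 10: ref 4 -> FAULT, evict 2, frames=[3,4] (faults so far: 4)
  Optimal total faults: 4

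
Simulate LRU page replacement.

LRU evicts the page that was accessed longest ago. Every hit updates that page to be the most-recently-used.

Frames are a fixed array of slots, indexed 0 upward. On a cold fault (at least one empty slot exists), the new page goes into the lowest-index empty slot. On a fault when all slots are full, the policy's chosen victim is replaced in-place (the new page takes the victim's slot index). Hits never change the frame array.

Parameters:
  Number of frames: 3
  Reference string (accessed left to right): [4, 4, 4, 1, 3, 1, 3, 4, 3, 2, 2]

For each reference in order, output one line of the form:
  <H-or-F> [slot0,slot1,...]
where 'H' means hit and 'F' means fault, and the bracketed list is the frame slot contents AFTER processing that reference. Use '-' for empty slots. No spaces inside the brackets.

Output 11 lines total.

F [4,-,-]
H [4,-,-]
H [4,-,-]
F [4,1,-]
F [4,1,3]
H [4,1,3]
H [4,1,3]
H [4,1,3]
H [4,1,3]
F [4,2,3]
H [4,2,3]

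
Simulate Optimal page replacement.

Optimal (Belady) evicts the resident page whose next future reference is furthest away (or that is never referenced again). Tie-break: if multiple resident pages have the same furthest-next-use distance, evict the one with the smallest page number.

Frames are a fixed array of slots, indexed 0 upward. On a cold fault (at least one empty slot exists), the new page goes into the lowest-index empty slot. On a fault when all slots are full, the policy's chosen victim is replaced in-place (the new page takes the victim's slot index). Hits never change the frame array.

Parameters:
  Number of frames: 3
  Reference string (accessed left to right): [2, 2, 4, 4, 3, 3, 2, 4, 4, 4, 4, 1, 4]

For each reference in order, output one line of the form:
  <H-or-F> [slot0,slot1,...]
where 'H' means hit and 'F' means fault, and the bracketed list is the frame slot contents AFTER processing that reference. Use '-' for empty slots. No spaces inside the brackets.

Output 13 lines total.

F [2,-,-]
H [2,-,-]
F [2,4,-]
H [2,4,-]
F [2,4,3]
H [2,4,3]
H [2,4,3]
H [2,4,3]
H [2,4,3]
H [2,4,3]
H [2,4,3]
F [1,4,3]
H [1,4,3]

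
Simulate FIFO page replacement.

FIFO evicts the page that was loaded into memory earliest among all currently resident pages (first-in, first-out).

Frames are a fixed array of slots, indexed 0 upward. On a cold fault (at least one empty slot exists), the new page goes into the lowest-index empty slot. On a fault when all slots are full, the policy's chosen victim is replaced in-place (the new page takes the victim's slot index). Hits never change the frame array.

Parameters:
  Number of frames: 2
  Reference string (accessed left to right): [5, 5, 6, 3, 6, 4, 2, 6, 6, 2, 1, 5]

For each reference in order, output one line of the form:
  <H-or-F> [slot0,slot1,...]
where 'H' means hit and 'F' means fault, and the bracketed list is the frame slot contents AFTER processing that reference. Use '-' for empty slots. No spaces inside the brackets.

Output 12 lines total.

F [5,-]
H [5,-]
F [5,6]
F [3,6]
H [3,6]
F [3,4]
F [2,4]
F [2,6]
H [2,6]
H [2,6]
F [1,6]
F [1,5]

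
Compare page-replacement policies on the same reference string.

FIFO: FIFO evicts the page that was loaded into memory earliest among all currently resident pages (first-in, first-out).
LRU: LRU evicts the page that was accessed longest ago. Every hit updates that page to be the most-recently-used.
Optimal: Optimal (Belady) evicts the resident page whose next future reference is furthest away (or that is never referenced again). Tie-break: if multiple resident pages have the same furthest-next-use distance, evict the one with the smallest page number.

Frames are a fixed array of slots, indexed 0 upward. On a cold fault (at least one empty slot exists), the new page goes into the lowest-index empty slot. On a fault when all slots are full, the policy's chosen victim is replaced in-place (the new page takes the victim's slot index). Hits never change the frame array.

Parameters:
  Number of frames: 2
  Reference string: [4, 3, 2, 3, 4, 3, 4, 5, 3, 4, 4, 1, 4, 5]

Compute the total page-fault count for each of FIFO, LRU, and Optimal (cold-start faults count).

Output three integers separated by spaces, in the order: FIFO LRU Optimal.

Answer: 9 9 8

Derivation:
--- FIFO ---
  step 0: ref 4 -> FAULT, frames=[4,-] (faults so far: 1)
  step 1: ref 3 -> FAULT, frames=[4,3] (faults so far: 2)
  step 2: ref 2 -> FAULT, evict 4, frames=[2,3] (faults so far: 3)
  step 3: ref 3 -> HIT, frames=[2,3] (faults so far: 3)
  step 4: ref 4 -> FAULT, evict 3, frames=[2,4] (faults so far: 4)
  step 5: ref 3 -> FAULT, evict 2, frames=[3,4] (faults so far: 5)
  step 6: ref 4 -> HIT, frames=[3,4] (faults so far: 5)
  step 7: ref 5 -> FAULT, evict 4, frames=[3,5] (faults so far: 6)
  step 8: ref 3 -> HIT, frames=[3,5] (faults so far: 6)
  step 9: ref 4 -> FAULT, evict 3, frames=[4,5] (faults so far: 7)
  step 10: ref 4 -> HIT, frames=[4,5] (faults so far: 7)
  step 11: ref 1 -> FAULT, evict 5, frames=[4,1] (faults so far: 8)
  step 12: ref 4 -> HIT, frames=[4,1] (faults so far: 8)
  step 13: ref 5 -> FAULT, evict 4, frames=[5,1] (faults so far: 9)
  FIFO total faults: 9
--- LRU ---
  step 0: ref 4 -> FAULT, frames=[4,-] (faults so far: 1)
  step 1: ref 3 -> FAULT, frames=[4,3] (faults so far: 2)
  step 2: ref 2 -> FAULT, evict 4, frames=[2,3] (faults so far: 3)
  step 3: ref 3 -> HIT, frames=[2,3] (faults so far: 3)
  step 4: ref 4 -> FAULT, evict 2, frames=[4,3] (faults so far: 4)
  step 5: ref 3 -> HIT, frames=[4,3] (faults so far: 4)
  step 6: ref 4 -> HIT, frames=[4,3] (faults so far: 4)
  step 7: ref 5 -> FAULT, evict 3, frames=[4,5] (faults so far: 5)
  step 8: ref 3 -> FAULT, evict 4, frames=[3,5] (faults so far: 6)
  step 9: ref 4 -> FAULT, evict 5, frames=[3,4] (faults so far: 7)
  step 10: ref 4 -> HIT, frames=[3,4] (faults so far: 7)
  step 11: ref 1 -> FAULT, evict 3, frames=[1,4] (faults so far: 8)
  step 12: ref 4 -> HIT, frames=[1,4] (faults so far: 8)
  step 13: ref 5 -> FAULT, evict 1, frames=[5,4] (faults so far: 9)
  LRU total faults: 9
--- Optimal ---
  step 0: ref 4 -> FAULT, frames=[4,-] (faults so far: 1)
  step 1: ref 3 -> FAULT, frames=[4,3] (faults so far: 2)
  step 2: ref 2 -> FAULT, evict 4, frames=[2,3] (faults so far: 3)
  step 3: ref 3 -> HIT, frames=[2,3] (faults so far: 3)
  step 4: ref 4 -> FAULT, evict 2, frames=[4,3] (faults so far: 4)
  step 5: ref 3 -> HIT, frames=[4,3] (faults so far: 4)
  step 6: ref 4 -> HIT, frames=[4,3] (faults so far: 4)
  step 7: ref 5 -> FAULT, evict 4, frames=[5,3] (faults so far: 5)
  step 8: ref 3 -> HIT, frames=[5,3] (faults so far: 5)
  step 9: ref 4 -> FAULT, evict 3, frames=[5,4] (faults so far: 6)
  step 10: ref 4 -> HIT, frames=[5,4] (faults so far: 6)
  step 11: ref 1 -> FAULT, evict 5, frames=[1,4] (faults so far: 7)
  step 12: ref 4 -> HIT, frames=[1,4] (faults so far: 7)
  step 13: ref 5 -> FAULT, evict 1, frames=[5,4] (faults so far: 8)
  Optimal total faults: 8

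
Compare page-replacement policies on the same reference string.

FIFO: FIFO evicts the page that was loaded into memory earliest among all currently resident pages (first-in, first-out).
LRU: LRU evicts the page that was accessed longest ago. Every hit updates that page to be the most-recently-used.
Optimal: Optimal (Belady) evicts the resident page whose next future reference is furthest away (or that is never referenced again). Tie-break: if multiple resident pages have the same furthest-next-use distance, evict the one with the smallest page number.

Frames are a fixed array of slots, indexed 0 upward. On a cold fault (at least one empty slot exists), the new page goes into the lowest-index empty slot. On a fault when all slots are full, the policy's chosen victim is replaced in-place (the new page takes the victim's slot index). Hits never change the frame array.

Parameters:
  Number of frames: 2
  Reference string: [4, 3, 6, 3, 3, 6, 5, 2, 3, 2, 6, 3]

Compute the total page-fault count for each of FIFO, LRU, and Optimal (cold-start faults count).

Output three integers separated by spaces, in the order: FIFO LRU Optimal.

Answer: 7 8 6

Derivation:
--- FIFO ---
  step 0: ref 4 -> FAULT, frames=[4,-] (faults so far: 1)
  step 1: ref 3 -> FAULT, frames=[4,3] (faults so far: 2)
  step 2: ref 6 -> FAULT, evict 4, frames=[6,3] (faults so far: 3)
  step 3: ref 3 -> HIT, frames=[6,3] (faults so far: 3)
  step 4: ref 3 -> HIT, frames=[6,3] (faults so far: 3)
  step 5: ref 6 -> HIT, frames=[6,3] (faults so far: 3)
  step 6: ref 5 -> FAULT, evict 3, frames=[6,5] (faults so far: 4)
  step 7: ref 2 -> FAULT, evict 6, frames=[2,5] (faults so far: 5)
  step 8: ref 3 -> FAULT, evict 5, frames=[2,3] (faults so far: 6)
  step 9: ref 2 -> HIT, frames=[2,3] (faults so far: 6)
  step 10: ref 6 -> FAULT, evict 2, frames=[6,3] (faults so far: 7)
  step 11: ref 3 -> HIT, frames=[6,3] (faults so far: 7)
  FIFO total faults: 7
--- LRU ---
  step 0: ref 4 -> FAULT, frames=[4,-] (faults so far: 1)
  step 1: ref 3 -> FAULT, frames=[4,3] (faults so far: 2)
  step 2: ref 6 -> FAULT, evict 4, frames=[6,3] (faults so far: 3)
  step 3: ref 3 -> HIT, frames=[6,3] (faults so far: 3)
  step 4: ref 3 -> HIT, frames=[6,3] (faults so far: 3)
  step 5: ref 6 -> HIT, frames=[6,3] (faults so far: 3)
  step 6: ref 5 -> FAULT, evict 3, frames=[6,5] (faults so far: 4)
  step 7: ref 2 -> FAULT, evict 6, frames=[2,5] (faults so far: 5)
  step 8: ref 3 -> FAULT, evict 5, frames=[2,3] (faults so far: 6)
  step 9: ref 2 -> HIT, frames=[2,3] (faults so far: 6)
  step 10: ref 6 -> FAULT, evict 3, frames=[2,6] (faults so far: 7)
  step 11: ref 3 -> FAULT, evict 2, frames=[3,6] (faults so far: 8)
  LRU total faults: 8
--- Optimal ---
  step 0: ref 4 -> FAULT, frames=[4,-] (faults so far: 1)
  step 1: ref 3 -> FAULT, frames=[4,3] (faults so far: 2)
  step 2: ref 6 -> FAULT, evict 4, frames=[6,3] (faults so far: 3)
  step 3: ref 3 -> HIT, frames=[6,3] (faults so far: 3)
  step 4: ref 3 -> HIT, frames=[6,3] (faults so far: 3)
  step 5: ref 6 -> HIT, frames=[6,3] (faults so far: 3)
  step 6: ref 5 -> FAULT, evict 6, frames=[5,3] (faults so far: 4)
  step 7: ref 2 -> FAULT, evict 5, frames=[2,3] (faults so far: 5)
  step 8: ref 3 -> HIT, frames=[2,3] (faults so far: 5)
  step 9: ref 2 -> HIT, frames=[2,3] (faults so far: 5)
  step 10: ref 6 -> FAULT, evict 2, frames=[6,3] (faults so far: 6)
  step 11: ref 3 -> HIT, frames=[6,3] (faults so far: 6)
  Optimal total faults: 6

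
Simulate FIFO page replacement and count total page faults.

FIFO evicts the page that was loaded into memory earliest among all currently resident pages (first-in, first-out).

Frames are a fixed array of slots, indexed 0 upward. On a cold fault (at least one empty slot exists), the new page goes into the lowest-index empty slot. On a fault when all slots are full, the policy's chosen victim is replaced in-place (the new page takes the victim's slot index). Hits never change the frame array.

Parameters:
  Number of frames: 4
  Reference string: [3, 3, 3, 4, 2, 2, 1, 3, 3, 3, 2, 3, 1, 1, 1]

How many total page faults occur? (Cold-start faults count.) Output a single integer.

Answer: 4

Derivation:
Step 0: ref 3 → FAULT, frames=[3,-,-,-]
Step 1: ref 3 → HIT, frames=[3,-,-,-]
Step 2: ref 3 → HIT, frames=[3,-,-,-]
Step 3: ref 4 → FAULT, frames=[3,4,-,-]
Step 4: ref 2 → FAULT, frames=[3,4,2,-]
Step 5: ref 2 → HIT, frames=[3,4,2,-]
Step 6: ref 1 → FAULT, frames=[3,4,2,1]
Step 7: ref 3 → HIT, frames=[3,4,2,1]
Step 8: ref 3 → HIT, frames=[3,4,2,1]
Step 9: ref 3 → HIT, frames=[3,4,2,1]
Step 10: ref 2 → HIT, frames=[3,4,2,1]
Step 11: ref 3 → HIT, frames=[3,4,2,1]
Step 12: ref 1 → HIT, frames=[3,4,2,1]
Step 13: ref 1 → HIT, frames=[3,4,2,1]
Step 14: ref 1 → HIT, frames=[3,4,2,1]
Total faults: 4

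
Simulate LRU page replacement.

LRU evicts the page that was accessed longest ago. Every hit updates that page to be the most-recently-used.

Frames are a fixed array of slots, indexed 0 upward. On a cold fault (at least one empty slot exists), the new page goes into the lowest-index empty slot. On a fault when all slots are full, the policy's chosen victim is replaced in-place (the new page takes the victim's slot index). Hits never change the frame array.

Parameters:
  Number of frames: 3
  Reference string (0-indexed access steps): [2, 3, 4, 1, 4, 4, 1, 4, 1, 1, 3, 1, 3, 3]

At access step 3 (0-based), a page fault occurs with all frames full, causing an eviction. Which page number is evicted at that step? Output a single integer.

Step 0: ref 2 -> FAULT, frames=[2,-,-]
Step 1: ref 3 -> FAULT, frames=[2,3,-]
Step 2: ref 4 -> FAULT, frames=[2,3,4]
Step 3: ref 1 -> FAULT, evict 2, frames=[1,3,4]
At step 3: evicted page 2

Answer: 2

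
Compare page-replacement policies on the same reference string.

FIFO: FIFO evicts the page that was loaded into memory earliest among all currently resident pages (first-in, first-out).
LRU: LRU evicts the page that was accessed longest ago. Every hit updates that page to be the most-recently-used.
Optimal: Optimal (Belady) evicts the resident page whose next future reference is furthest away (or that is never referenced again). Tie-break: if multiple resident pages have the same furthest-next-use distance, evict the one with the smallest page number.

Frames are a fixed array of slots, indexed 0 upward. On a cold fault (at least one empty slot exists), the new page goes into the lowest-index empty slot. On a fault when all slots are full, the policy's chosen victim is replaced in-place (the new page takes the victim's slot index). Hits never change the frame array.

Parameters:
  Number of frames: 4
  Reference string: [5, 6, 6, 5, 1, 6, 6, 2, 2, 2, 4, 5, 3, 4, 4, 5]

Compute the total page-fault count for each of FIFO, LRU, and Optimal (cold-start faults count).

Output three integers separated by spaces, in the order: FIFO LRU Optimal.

Answer: 7 7 6

Derivation:
--- FIFO ---
  step 0: ref 5 -> FAULT, frames=[5,-,-,-] (faults so far: 1)
  step 1: ref 6 -> FAULT, frames=[5,6,-,-] (faults so far: 2)
  step 2: ref 6 -> HIT, frames=[5,6,-,-] (faults so far: 2)
  step 3: ref 5 -> HIT, frames=[5,6,-,-] (faults so far: 2)
  step 4: ref 1 -> FAULT, frames=[5,6,1,-] (faults so far: 3)
  step 5: ref 6 -> HIT, frames=[5,6,1,-] (faults so far: 3)
  step 6: ref 6 -> HIT, frames=[5,6,1,-] (faults so far: 3)
  step 7: ref 2 -> FAULT, frames=[5,6,1,2] (faults so far: 4)
  step 8: ref 2 -> HIT, frames=[5,6,1,2] (faults so far: 4)
  step 9: ref 2 -> HIT, frames=[5,6,1,2] (faults so far: 4)
  step 10: ref 4 -> FAULT, evict 5, frames=[4,6,1,2] (faults so far: 5)
  step 11: ref 5 -> FAULT, evict 6, frames=[4,5,1,2] (faults so far: 6)
  step 12: ref 3 -> FAULT, evict 1, frames=[4,5,3,2] (faults so far: 7)
  step 13: ref 4 -> HIT, frames=[4,5,3,2] (faults so far: 7)
  step 14: ref 4 -> HIT, frames=[4,5,3,2] (faults so far: 7)
  step 15: ref 5 -> HIT, frames=[4,5,3,2] (faults so far: 7)
  FIFO total faults: 7
--- LRU ---
  step 0: ref 5 -> FAULT, frames=[5,-,-,-] (faults so far: 1)
  step 1: ref 6 -> FAULT, frames=[5,6,-,-] (faults so far: 2)
  step 2: ref 6 -> HIT, frames=[5,6,-,-] (faults so far: 2)
  step 3: ref 5 -> HIT, frames=[5,6,-,-] (faults so far: 2)
  step 4: ref 1 -> FAULT, frames=[5,6,1,-] (faults so far: 3)
  step 5: ref 6 -> HIT, frames=[5,6,1,-] (faults so far: 3)
  step 6: ref 6 -> HIT, frames=[5,6,1,-] (faults so far: 3)
  step 7: ref 2 -> FAULT, frames=[5,6,1,2] (faults so far: 4)
  step 8: ref 2 -> HIT, frames=[5,6,1,2] (faults so far: 4)
  step 9: ref 2 -> HIT, frames=[5,6,1,2] (faults so far: 4)
  step 10: ref 4 -> FAULT, evict 5, frames=[4,6,1,2] (faults so far: 5)
  step 11: ref 5 -> FAULT, evict 1, frames=[4,6,5,2] (faults so far: 6)
  step 12: ref 3 -> FAULT, evict 6, frames=[4,3,5,2] (faults so far: 7)
  step 13: ref 4 -> HIT, frames=[4,3,5,2] (faults so far: 7)
  step 14: ref 4 -> HIT, frames=[4,3,5,2] (faults so far: 7)
  step 15: ref 5 -> HIT, frames=[4,3,5,2] (faults so far: 7)
  LRU total faults: 7
--- Optimal ---
  step 0: ref 5 -> FAULT, frames=[5,-,-,-] (faults so far: 1)
  step 1: ref 6 -> FAULT, frames=[5,6,-,-] (faults so far: 2)
  step 2: ref 6 -> HIT, frames=[5,6,-,-] (faults so far: 2)
  step 3: ref 5 -> HIT, frames=[5,6,-,-] (faults so far: 2)
  step 4: ref 1 -> FAULT, frames=[5,6,1,-] (faults so far: 3)
  step 5: ref 6 -> HIT, frames=[5,6,1,-] (faults so far: 3)
  step 6: ref 6 -> HIT, frames=[5,6,1,-] (faults so far: 3)
  step 7: ref 2 -> FAULT, frames=[5,6,1,2] (faults so far: 4)
  step 8: ref 2 -> HIT, frames=[5,6,1,2] (faults so far: 4)
  step 9: ref 2 -> HIT, frames=[5,6,1,2] (faults so far: 4)
  step 10: ref 4 -> FAULT, evict 1, frames=[5,6,4,2] (faults so far: 5)
  step 11: ref 5 -> HIT, frames=[5,6,4,2] (faults so far: 5)
  step 12: ref 3 -> FAULT, evict 2, frames=[5,6,4,3] (faults so far: 6)
  step 13: ref 4 -> HIT, frames=[5,6,4,3] (faults so far: 6)
  step 14: ref 4 -> HIT, frames=[5,6,4,3] (faults so far: 6)
  step 15: ref 5 -> HIT, frames=[5,6,4,3] (faults so far: 6)
  Optimal total faults: 6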